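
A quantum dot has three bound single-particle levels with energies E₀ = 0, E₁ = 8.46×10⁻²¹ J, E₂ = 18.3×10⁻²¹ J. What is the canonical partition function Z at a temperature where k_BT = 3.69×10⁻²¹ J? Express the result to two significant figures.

Eᵢ/kT = 0, 2.293, 4.959.
Z = Σ e^(−Eᵢ/kT) = e^(−0) + e^(−2.293) + e^(−4.959) = 1.000 + 0.1010 + 0.007020 = 1.108.

Z = 1.1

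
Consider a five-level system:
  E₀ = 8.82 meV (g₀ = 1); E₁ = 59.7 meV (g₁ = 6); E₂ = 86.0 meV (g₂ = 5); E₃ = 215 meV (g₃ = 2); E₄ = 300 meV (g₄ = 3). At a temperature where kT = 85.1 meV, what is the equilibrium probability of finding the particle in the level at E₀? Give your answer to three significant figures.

0.152

Eᵢ/kT = 0.10364, 0.70153, 1.0106, 2.5264, 3.5253.
Z = Σ gᵢe^(−Eᵢ/kT) = 1·e^(−0.10364) + 6·e^(−0.70153) + 5·e^(−1.0106) + 2·e^(−2.5264) + 3·e^(−3.5253) = 0.90155 + 2.9750 + 1.8200 + 0.15989 + 0.088329 = 5.9448.
P₀ = g₀ e^(−E₀/kT) / Z = 0.90155/5.9448 = 0.152.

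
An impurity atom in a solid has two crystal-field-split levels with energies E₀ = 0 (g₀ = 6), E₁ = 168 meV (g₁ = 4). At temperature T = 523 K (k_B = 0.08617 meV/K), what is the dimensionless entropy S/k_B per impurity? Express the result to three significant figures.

k_BT = 0.08617 × 523 K = 45.067 meV.
Eᵢ/kT = 0, 3.7278.
Z = Σ gᵢe^(−Eᵢ/kT) = 6·e^(−0) + 4·e^(−3.7278) = 6.0000 + 0.096183 = 6.0962.
⟨E⟩ = Σ EᵢPᵢ = 2.6506 meV.
S/k_B = ln Z + ⟨E⟩/kT = ln(6.0962) + 2.6506/45.067 = 1.8077 + 0.058815 = 1.87.

1.87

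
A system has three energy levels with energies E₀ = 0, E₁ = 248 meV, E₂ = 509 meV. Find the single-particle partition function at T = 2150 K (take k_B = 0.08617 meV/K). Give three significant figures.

Z = 1.33

k_BT = 0.08617 × 2150 K = 185.27 meV.
Eᵢ/kT = 0, 1.3386, 2.7473.
Z = Σ e^(−Eᵢ/kT) = e^(−0) + e^(−1.3386) + e^(−2.7473) = 1.0000 + 0.26221 + 0.064101 = 1.3263.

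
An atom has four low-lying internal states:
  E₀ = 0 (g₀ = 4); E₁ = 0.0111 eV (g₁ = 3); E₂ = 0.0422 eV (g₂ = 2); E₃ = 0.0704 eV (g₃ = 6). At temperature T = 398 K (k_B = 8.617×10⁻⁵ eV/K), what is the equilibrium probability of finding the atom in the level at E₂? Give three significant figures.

k_BT = 8.617×10⁻⁵ × 398 K = 0.034296 eV.
Eᵢ/kT = 0, 0.32365, 1.2305, 2.0527.
Z = Σ gᵢe^(−Eᵢ/kT) = 4·e^(−0) + 3·e^(−0.32365) + 2·e^(−1.2305) + 6·e^(−2.0527) = 4.0000 + 2.1705 + 0.58429 + 0.77033 = 7.5251.
P₂ = g₂ e^(−E₂/kT) / Z = 0.58429/7.5251 = 0.0776.

0.0776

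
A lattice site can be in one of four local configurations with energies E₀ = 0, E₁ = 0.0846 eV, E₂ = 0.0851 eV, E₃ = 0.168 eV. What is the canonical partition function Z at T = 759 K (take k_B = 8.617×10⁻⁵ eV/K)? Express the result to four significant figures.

k_BT = 8.617×10⁻⁵ × 759 K = 0.0654030 eV.
Eᵢ/kT = 0, 1.29352, 1.30116, 2.56869.
Z = Σ e^(−Eᵢ/kT) = e^(−0) + e^(−1.29352) + e^(−1.30116) + e^(−2.56869) = 1.00000 + 0.274304 + 0.272216 + 0.0766359 = 1.62316.

Z = 1.623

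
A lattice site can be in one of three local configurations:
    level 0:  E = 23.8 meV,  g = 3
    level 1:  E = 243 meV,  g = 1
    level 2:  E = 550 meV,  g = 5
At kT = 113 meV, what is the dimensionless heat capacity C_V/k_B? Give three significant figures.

0.468

Eᵢ/kT = 0.21062, 2.1504, 4.8673.
Z = Σ gᵢe^(−Eᵢ/kT) = 3·e^(−0.21062) + 1·e^(−2.1504) + 5·e^(−4.8673) = 2.4302 + 0.11644 + 0.038471 = 2.5851.
⟨E⟩ = 41.504 meV, ⟨E²⟩ = 7694.0 meV².
C_V/k_B = (⟨E²⟩ − ⟨E⟩²)/(kT)² = (7694.0 − 1722.6)/12769 = 0.468.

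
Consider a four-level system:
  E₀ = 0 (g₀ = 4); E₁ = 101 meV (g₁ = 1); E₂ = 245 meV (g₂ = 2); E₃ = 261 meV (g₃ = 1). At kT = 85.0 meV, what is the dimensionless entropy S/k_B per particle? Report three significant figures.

Eᵢ/kT = 0, 1.1882, 2.8824, 3.0706.
Z = Σ gᵢe^(−Eᵢ/kT) = 4·e^(−0) + 1·e^(−1.1882) + 2·e^(−2.8824) + 1·e^(−3.0706) = 4.0000 + 0.30477 + 0.11200 + 0.046393 = 4.4632.
⟨E⟩ = Σ EᵢPᵢ = 15.758 meV.
S/k_B = ln Z + ⟨E⟩/kT = ln(4.4632) + 15.758/85.0 = 1.4959 + 0.18539 = 1.68.

1.68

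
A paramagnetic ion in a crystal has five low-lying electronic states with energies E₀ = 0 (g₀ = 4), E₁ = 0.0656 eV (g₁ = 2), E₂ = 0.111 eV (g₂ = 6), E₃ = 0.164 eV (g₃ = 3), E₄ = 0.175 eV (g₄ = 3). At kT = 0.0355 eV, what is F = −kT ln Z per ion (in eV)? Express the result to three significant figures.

-0.0544 eV

Eᵢ/kT = 0, 1.8479, 3.1268, 4.6197, 4.9296.
Z = Σ gᵢe^(−Eᵢ/kT) = 4·e^(−0) + 2·e^(−1.8479) + 6·e^(−3.1268) + 3·e^(−4.6197) + 3·e^(−4.9296) = 4.0000 + 0.31514 + 0.26315 + 0.029567 + 0.021688 = 4.6295.
F = −kT ln Z = −0.0355 × ln(4.6295) = −0.0355 × 1.5324 = -0.0544 eV.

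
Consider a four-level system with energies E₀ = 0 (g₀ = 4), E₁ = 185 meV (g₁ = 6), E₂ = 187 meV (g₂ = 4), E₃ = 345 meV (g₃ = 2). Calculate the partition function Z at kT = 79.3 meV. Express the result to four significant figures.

Eᵢ/kT = 0, 2.33291, 2.35813, 4.35057.
Z = Σ gᵢe^(−Eᵢ/kT) = 4·e^(−0) + 6·e^(−2.33291) + 4·e^(−2.35813) + 2·e^(−4.35057) = 4.00000 + 0.582078 + 0.378388 + 0.0257989 = 4.98626.

Z = 4.986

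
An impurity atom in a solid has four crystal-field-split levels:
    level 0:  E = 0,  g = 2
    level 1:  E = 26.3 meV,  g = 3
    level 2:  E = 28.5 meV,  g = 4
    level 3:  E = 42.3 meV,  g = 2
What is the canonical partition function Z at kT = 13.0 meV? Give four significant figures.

Z = 2.921

Eᵢ/kT = 0, 2.02308, 2.19231, 3.25385.
Z = Σ gᵢe^(−Eᵢ/kT) = 2·e^(−0) + 3·e^(−2.02308) + 4·e^(−2.19231) + 2·e^(−3.25385) = 2.00000 + 0.396743 + 0.446634 + 0.0772504 = 2.92063.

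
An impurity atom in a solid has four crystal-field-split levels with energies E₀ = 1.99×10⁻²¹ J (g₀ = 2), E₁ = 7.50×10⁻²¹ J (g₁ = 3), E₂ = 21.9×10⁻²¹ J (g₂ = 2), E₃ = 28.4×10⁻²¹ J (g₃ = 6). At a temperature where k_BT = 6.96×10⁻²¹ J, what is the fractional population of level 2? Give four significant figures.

0.03172

Eᵢ/kT = 0.285920, 1.07759, 3.14655, 4.08046.
Z = Σ gᵢe^(−Eᵢ/kT) = 2·e^(−0.285920) + 3·e^(−1.07759) + 2·e^(−3.14655) + 6·e^(−4.08046) = 1.50265 + 1.02124 + 0.0860004 + 0.101398 = 2.71129.
P₂ = g₂ e^(−E₂/kT) / Z = 0.0860004/2.71129 = 0.03172.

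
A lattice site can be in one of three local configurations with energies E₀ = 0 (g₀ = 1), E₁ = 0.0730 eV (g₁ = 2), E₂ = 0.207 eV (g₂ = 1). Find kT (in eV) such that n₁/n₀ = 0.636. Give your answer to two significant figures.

n₁/n₀ = (g₁/g₀) exp[−(E₁−E₀)/kT] = 0.636.
⇒ (E₁−E₀)/kT = ln((2/1)/0.636) = ln(3.145) = 1.146.
kT = 0.0730 eV / 1.146 = 0.064 eV.

0.064 eV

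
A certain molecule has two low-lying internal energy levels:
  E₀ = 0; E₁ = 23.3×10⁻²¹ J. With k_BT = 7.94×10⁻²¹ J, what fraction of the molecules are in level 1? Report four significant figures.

0.05047

Eᵢ/kT = 0, 2.93451.
Z = Σ e^(−Eᵢ/kT) = e^(−0) + e^(−2.93451) = 1.00000 + 0.0531568 = 1.05316.
P₁ = e^(−E₁/kT) / Z = 0.0531568/1.05316 = 0.05047.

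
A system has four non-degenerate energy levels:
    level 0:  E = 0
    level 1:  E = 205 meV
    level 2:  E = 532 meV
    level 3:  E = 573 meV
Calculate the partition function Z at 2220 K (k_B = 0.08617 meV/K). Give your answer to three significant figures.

Z = 1.45

k_BT = 0.08617 × 2220 K = 191.30 meV.
Eᵢ/kT = 0, 1.0716, 2.7810, 2.9953.
Z = Σ e^(−Eᵢ/kT) = e^(−0) + e^(−1.0716) + e^(−2.7810) + e^(−2.9953) = 1.0000 + 0.34246 + 0.061976 + 0.050022 = 1.4545.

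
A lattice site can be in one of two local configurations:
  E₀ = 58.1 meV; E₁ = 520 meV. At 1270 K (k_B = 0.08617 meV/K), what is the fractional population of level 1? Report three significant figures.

0.0145

k_BT = 0.08617 × 1270 K = 109.44 meV.
Eᵢ/kT = 0.53088, 4.7515.
Z = Σ e^(−Eᵢ/kT) = e^(−0.53088) + e^(−4.7515) = 0.58809 + 0.0086387 = 0.59673.
P₁ = e^(−E₁/kT) / Z = 0.0086387/0.59673 = 0.0145.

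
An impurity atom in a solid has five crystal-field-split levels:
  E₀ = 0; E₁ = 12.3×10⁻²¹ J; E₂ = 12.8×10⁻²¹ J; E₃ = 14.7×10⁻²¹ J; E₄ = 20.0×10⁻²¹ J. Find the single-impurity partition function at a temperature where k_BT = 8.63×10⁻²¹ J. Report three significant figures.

Z = 1.75

Eᵢ/kT = 0, 1.4253, 1.4832, 1.7034, 2.3175.
Z = Σ e^(−Eᵢ/kT) = e^(−0) + e^(−1.4253) + e^(−1.4832) + e^(−1.7034) + e^(−2.3175) = 1.0000 + 0.24044 + 0.22691 + 0.18206 + 0.098520 = 1.7479.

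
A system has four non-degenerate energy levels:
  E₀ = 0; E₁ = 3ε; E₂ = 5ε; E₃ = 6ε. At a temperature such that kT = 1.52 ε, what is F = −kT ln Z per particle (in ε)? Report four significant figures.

-0.2714 ε

Eᵢ/kT = 0, 1.97368, 3.28947, 3.94737.
Z = Σ e^(−Eᵢ/kT) = e^(−0) + e^(−1.97368) + e^(−3.28947) + e^(−3.94737) = 1.00000 + 0.138945 + 0.0372736 + 0.0193054 = 1.19552.
F = −kT ln Z = −1.52 × ln(1.19552) = −1.52 × 0.178581 = -0.2714 ε.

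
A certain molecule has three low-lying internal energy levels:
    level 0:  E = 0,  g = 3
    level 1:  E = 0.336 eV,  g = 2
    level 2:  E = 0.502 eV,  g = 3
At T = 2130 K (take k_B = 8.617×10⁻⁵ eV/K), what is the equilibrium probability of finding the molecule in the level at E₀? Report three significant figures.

0.853

k_BT = 8.617×10⁻⁵ × 2130 K = 0.18354 eV.
Eᵢ/kT = 0, 1.8307, 2.7351.
Z = Σ gᵢe^(−Eᵢ/kT) = 3·e^(−0) + 2·e^(−1.8307) + 3·e^(−2.7351) = 3.0000 + 0.32060 + 0.19466 = 3.5153.
P₀ = g₀ e^(−E₀/kT) / Z = 3.0000/3.5153 = 0.853.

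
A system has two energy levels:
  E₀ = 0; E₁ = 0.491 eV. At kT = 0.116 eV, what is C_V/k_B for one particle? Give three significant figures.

Eᵢ/kT = 0, 4.2328.
Z = Σ e^(−Eᵢ/kT) = e^(−0) + e^(−4.2328) = 1.0000 + 0.014512 = 1.0145.
⟨E⟩ = 0.0070236 eV, ⟨E²⟩ = 0.0034486 eV².
C_V/k_B = (⟨E²⟩ − ⟨E⟩²)/(kT)² = (0.0034486 − 0.000049331)/0.013456 = 0.253.

0.253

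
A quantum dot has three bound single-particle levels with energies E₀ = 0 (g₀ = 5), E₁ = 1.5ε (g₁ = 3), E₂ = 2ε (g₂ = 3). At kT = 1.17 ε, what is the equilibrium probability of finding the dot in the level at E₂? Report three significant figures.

Eᵢ/kT = 0, 1.2821, 1.7094.
Z = Σ gᵢe^(−Eᵢ/kT) = 5·e^(−0) + 3·e^(−1.2821) + 3·e^(−1.7094) = 5.0000 + 0.83236 + 0.54292 = 6.3753.
P₂ = g₂ e^(−E₂/kT) / Z = 0.54292/6.3753 = 0.0852.

0.0852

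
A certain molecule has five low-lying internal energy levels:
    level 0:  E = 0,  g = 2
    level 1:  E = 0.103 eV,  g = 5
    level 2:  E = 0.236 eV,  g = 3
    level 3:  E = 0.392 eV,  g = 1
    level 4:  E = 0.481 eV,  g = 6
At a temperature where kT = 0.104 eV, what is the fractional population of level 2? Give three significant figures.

0.0730

Eᵢ/kT = 0, 0.99038, 2.2692, 3.7692, 4.6250.
Z = Σ gᵢe^(−Eᵢ/kT) = 2·e^(−0) + 5·e^(−0.99038) + 3·e^(−2.2692) + 1·e^(−3.7692) + 6·e^(−4.6250) = 2.0000 + 1.8572 + 0.31018 + 0.023071 + 0.058822 = 4.2493.
P₂ = g₂ e^(−E₂/kT) / Z = 0.31018/4.2493 = 0.0730.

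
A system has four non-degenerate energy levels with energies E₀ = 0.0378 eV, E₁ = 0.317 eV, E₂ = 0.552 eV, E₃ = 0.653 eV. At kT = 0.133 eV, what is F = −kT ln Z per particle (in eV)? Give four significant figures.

0.01883 eV

Eᵢ/kT = 0.284211, 2.38346, 4.15038, 4.90977.
Z = Σ e^(−Eᵢ/kT) = e^(−0.284211) + e^(−2.38346) + e^(−4.15038) + e^(−4.90977) = 0.752608 + 0.0922309 + 0.0157584 + 0.00737418 = 0.867971.
F = −kT ln Z = −0.133 × ln(0.867971) = −0.133 × -0.141597 = 0.01883 eV.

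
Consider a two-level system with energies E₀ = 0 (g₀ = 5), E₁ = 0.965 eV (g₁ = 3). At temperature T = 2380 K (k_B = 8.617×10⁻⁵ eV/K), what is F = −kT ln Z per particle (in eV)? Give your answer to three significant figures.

-0.331 eV

k_BT = 8.617×10⁻⁵ × 2380 K = 0.20508 eV.
Eᵢ/kT = 0, 4.7055.
Z = Σ gᵢe^(−Eᵢ/kT) = 5·e^(−0) + 3·e^(−4.7055) = 5.0000 + 0.027136 = 5.0271.
F = −kT ln Z = −0.20508 × ln(5.0271) = −0.20508 × 1.6148 = -0.331 eV.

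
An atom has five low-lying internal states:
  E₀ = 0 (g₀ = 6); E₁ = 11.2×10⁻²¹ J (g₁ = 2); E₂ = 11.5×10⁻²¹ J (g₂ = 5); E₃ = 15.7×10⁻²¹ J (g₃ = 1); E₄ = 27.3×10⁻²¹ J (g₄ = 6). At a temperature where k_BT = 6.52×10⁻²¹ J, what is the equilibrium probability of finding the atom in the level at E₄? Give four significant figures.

0.01232

Eᵢ/kT = 0, 1.71779, 1.76380, 2.40798, 4.18712.
Z = Σ gᵢe^(−Eᵢ/kT) = 6·e^(−0) + 2·e^(−1.71779) + 5·e^(−1.76380) + 1·e^(−2.40798) + 6·e^(−4.18712) = 6.00000 + 0.358925 + 0.856962 + 0.0899969 + 0.0911398 = 7.39702.
P₄ = g₄ e^(−E₄/kT) / Z = 0.0911398/7.39702 = 0.01232.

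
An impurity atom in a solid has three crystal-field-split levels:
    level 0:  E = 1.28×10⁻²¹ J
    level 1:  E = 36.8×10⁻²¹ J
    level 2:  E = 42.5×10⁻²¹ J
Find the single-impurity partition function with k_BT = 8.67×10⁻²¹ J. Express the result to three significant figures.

Z = 0.885

Eᵢ/kT = 0.14764, 4.2445, 4.9020.
Z = Σ e^(−Eᵢ/kT) = e^(−0.14764) + e^(−4.2445) + e^(−4.9020) = 0.86274 + 0.014343 + 0.0074317 = 0.88451.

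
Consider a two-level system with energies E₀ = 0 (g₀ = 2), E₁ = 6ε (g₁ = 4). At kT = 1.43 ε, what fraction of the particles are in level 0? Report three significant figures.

0.971

Eᵢ/kT = 0, 4.1958.
Z = Σ gᵢe^(−Eᵢ/kT) = 2·e^(−0) + 4·e^(−4.1958) = 2.0000 + 0.060235 = 2.0602.
P₀ = g₀ e^(−E₀/kT) / Z = 2.0000/2.0602 = 0.971.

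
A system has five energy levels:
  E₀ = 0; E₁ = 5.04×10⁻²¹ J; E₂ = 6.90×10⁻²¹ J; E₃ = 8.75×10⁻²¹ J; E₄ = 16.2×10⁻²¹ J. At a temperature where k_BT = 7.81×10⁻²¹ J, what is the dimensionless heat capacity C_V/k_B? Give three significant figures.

0.314

Eᵢ/kT = 0, 0.64533, 0.88348, 1.1204, 2.0743.
Z = Σ e^(−Eᵢ/kT) = e^(−0) + e^(−0.64533) + e^(−0.88348) + e^(−1.1204) + e^(−2.0743) = 1.0000 + 0.52449 + 0.41334 + 0.32615 + 0.12564 = 2.3896.
⟨E⟩ = 4.3458, ⟨E²⟩ = 38.059.
C_V/k_B = (⟨E²⟩ − ⟨E⟩²)/(kT)² = (38.059 − 18.886)/60.996 = 0.314.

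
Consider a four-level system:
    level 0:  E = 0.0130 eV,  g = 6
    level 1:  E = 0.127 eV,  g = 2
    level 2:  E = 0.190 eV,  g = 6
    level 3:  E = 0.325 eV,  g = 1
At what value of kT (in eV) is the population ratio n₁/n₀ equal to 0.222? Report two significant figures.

0.28 eV

n₁/n₀ = (g₁/g₀) exp[−(E₁−E₀)/kT] = 0.222.
⇒ (E₁−E₀)/kT = ln((2/6)/0.222) = ln(1.502) = 0.4068.
kT = 0.1140 eV / 0.4068 = 0.28 eV.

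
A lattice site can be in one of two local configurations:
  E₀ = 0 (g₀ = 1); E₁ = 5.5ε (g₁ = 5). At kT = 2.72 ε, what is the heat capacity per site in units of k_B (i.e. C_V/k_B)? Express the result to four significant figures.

0.9799

Eᵢ/kT = 0, 2.02206.
Z = Σ gᵢe^(−Eᵢ/kT) = 1·e^(−0) + 5·e^(−2.02206) = 1.00000 + 0.661912 = 1.66191.
⟨E⟩ = 2.19056 ε, ⟨E²⟩ = 12.0481 ε².
C_V/k_B = (⟨E²⟩ − ⟨E⟩²)/(kT)² = (12.0481 − 4.79855)/7.39840 = 0.9799.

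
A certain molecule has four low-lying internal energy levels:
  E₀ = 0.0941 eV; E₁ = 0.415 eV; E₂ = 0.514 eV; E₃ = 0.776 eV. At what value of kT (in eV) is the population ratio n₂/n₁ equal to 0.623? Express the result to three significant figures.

n₂/n₁ = exp[−(E₂−E₁)/kT] = 0.623.
⇒ (E₂−E₁)/kT = ln(1/0.623) = ln(1.6051) = 0.47319.
kT = 0.099 eV / 0.47319 = 0.209 eV.

0.209 eV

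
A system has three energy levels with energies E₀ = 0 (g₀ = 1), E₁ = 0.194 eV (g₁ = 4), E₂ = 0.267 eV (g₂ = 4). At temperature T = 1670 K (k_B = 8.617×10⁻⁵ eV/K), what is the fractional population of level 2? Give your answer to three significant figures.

0.235

k_BT = 8.617×10⁻⁵ × 1670 K = 0.14390 eV.
Eᵢ/kT = 0, 1.3482, 1.8555.
Z = Σ gᵢe^(−Eᵢ/kT) = 1·e^(−0) + 4·e^(−1.3482) + 4·e^(−1.8555) = 1.0000 + 1.0388 + 0.62550 = 2.6643.
P₂ = g₂ e^(−E₂/kT) / Z = 0.62550/2.6643 = 0.235.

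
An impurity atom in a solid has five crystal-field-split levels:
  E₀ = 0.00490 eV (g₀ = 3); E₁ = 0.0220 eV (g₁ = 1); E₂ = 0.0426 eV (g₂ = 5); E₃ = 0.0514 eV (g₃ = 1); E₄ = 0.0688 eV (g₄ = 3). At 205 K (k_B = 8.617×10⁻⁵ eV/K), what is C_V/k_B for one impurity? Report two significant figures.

k_BT = 8.617×10⁻⁵ × 205 K = 0.01766 eV.
Eᵢ/kT = 0.2775, 1.246, 2.412, 2.911, 3.896.
Z = Σ gᵢe^(−Eᵢ/kT) = 3·e^(−0.2775) + 1·e^(−1.246) + 5·e^(−2.412) + 1·e^(−2.911) + 3·e^(−3.896) = 2.273 + 0.2877 + 0.4482 + 0.05442 + 0.06097 = 3.124.
⟨E⟩ = 0.01394 eV, ⟨E²⟩ = 0.0004608 eV².
C_V/k_B = (⟨E²⟩ − ⟨E⟩²)/(kT)² = (0.0004608 − 0.0001943)/0.0003119 = 0.85.

0.85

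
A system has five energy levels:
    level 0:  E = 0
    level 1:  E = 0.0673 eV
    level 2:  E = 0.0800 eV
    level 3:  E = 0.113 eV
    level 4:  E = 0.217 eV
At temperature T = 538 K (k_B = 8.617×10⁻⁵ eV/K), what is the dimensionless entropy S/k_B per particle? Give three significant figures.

1.01

k_BT = 8.617×10⁻⁵ × 538 K = 0.046359 eV.
Eᵢ/kT = 0, 1.4517, 1.7257, 2.4375, 4.6809.
Z = Σ e^(−Eᵢ/kT) = e^(−0) + e^(−1.4517) + e^(−1.7257) + e^(−2.4375) + e^(−4.6809) = 1.0000 + 0.23417 + 0.17805 + 0.087379 + 0.0092707 = 1.5089.
⟨E⟩ = Σ EᵢPᵢ = 0.027761 eV.
S/k_B = ln Z + ⟨E⟩/kT = ln(1.5089) + 0.027761/0.046359 = 0.41138 + 0.59883 = 1.01.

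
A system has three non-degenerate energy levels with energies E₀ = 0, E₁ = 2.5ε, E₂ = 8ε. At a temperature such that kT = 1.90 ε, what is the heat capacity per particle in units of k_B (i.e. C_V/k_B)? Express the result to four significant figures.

0.4622

Eᵢ/kT = 0, 1.31579, 4.21053.
Z = Σ e^(−Eᵢ/kT) = e^(−0) + e^(−1.31579) + e^(−4.21053) = 1.00000 + 0.268262 + 0.0148385 = 1.28310.
⟨E⟩ = 0.615200 ε, ⟨E²⟩ = 2.04684 ε².
C_V/k_B = (⟨E²⟩ − ⟨E⟩²)/(kT)² = (2.04684 − 0.378471)/3.61000 = 0.4622.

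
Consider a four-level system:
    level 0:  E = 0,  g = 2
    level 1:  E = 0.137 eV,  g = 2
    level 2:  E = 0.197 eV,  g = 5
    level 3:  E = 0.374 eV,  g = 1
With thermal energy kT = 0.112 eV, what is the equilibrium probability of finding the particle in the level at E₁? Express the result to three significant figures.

Eᵢ/kT = 0, 1.2232, 1.7589, 3.3393.
Z = Σ gᵢe^(−Eᵢ/kT) = 2·e^(−0) + 2·e^(−1.2232) + 5·e^(−1.7589) + 1·e^(−3.3393) = 2.0000 + 0.58857 + 0.86117 + 0.035462 = 3.4852.
P₁ = g₁ e^(−E₁/kT) / Z = 0.58857/3.4852 = 0.169.

0.169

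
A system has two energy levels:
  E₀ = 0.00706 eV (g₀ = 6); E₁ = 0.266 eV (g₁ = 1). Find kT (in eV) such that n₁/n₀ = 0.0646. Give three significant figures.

n₁/n₀ = (g₁/g₀) exp[−(E₁−E₀)/kT] = 0.0646.
⇒ (E₁−E₀)/kT = ln((1/6)/0.0646) = ln(2.5800) = 0.94779.
kT = 0.25894 eV / 0.94779 = 0.273 eV.

0.273 eV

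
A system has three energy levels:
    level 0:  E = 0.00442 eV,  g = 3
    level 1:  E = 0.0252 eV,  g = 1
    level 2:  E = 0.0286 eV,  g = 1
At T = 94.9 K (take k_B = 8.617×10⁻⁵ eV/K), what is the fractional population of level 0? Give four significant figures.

0.9582

k_BT = 8.617×10⁻⁵ × 94.9 K = 0.00817753 eV.
Eᵢ/kT = 0.540506, 3.08162, 3.49739.
Z = Σ gᵢe^(−Eᵢ/kT) = 3·e^(−0.540506) + 1·e^(−3.08162) + 1·e^(−3.49739) = 1.74736 + 0.0458849 + 0.0302763 = 1.82352.
P₀ = g₀ e^(−E₀/kT) / Z = 1.74736/1.82352 = 0.9582.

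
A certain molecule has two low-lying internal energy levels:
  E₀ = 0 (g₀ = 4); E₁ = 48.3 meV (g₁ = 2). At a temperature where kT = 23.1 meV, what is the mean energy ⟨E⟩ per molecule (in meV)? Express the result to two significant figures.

2.8 meV

Eᵢ/kT = 0, 2.091.
Z = Σ gᵢe^(−Eᵢ/kT) = 4·e^(−0) + 2·e^(−2.091) = 4.000 + 0.2471 = 4.247.
⟨E⟩ = Σ Eᵢ gᵢe^(−Eᵢ/kT) / Z = (0·4.000 + 48.3·0.2471) / 4.247 = 2.8 meV.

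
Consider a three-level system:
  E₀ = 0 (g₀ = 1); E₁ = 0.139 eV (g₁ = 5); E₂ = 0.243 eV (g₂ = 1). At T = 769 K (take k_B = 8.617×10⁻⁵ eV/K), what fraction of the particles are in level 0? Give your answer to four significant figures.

0.6100

k_BT = 8.617×10⁻⁵ × 769 K = 0.0662647 eV.
Eᵢ/kT = 0, 2.09765, 3.66711.
Z = Σ gᵢe^(−Eᵢ/kT) = 1·e^(−0) + 5·e^(−2.09765) + 1·e^(−3.66711) = 1.00000 + 0.613723 + 0.0255502 = 1.63927.
P₀ = g₀ e^(−E₀/kT) / Z = 1.00000/1.63927 = 0.6100.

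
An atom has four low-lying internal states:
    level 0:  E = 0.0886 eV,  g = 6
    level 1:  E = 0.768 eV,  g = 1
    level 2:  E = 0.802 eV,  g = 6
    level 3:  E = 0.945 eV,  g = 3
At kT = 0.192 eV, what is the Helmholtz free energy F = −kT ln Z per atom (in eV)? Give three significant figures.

-0.262 eV

Eᵢ/kT = 0.46146, 4.0000, 4.1771, 4.9219.
Z = Σ gᵢe^(−Eᵢ/kT) = 6·e^(−0.46146) + 1·e^(−4.0000) + 6·e^(−4.1771) + 3·e^(−4.9219) = 3.7822 + 0.018316 + 0.092058 + 0.021856 = 3.9144.
F = −kT ln Z = −0.192 × ln(3.9144) = −0.192 × 1.3647 = -0.262 eV.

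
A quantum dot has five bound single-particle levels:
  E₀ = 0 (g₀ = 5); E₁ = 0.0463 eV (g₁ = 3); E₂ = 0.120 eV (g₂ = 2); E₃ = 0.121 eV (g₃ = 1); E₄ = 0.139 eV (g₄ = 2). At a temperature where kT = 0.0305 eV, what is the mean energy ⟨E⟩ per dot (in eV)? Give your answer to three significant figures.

0.00703 eV

Eᵢ/kT = 0, 1.5180, 3.9344, 3.9672, 4.5574.
Z = Σ gᵢe^(−Eᵢ/kT) = 5·e^(−0) + 3·e^(−1.5180) + 2·e^(−3.9344) + 1·e^(−3.9672) + 2·e^(−4.5574) = 5.0000 + 0.65745 + 0.039115 + 0.018926 + 0.020979 = 5.7365.
⟨E⟩ = Σ Eᵢ gᵢe^(−Eᵢ/kT) / Z = (0·5.0000 + 0.0463·0.65745 + 0.120·0.039115 + 0.121·0.018926 + 0.139·0.020979) / 5.7365 = 0.00703 eV.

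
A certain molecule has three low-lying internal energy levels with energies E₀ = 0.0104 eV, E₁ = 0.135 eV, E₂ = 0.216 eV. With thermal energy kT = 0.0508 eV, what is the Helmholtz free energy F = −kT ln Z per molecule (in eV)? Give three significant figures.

0.00540 eV

Eᵢ/kT = 0.20472, 2.6575, 4.2520.
Z = Σ e^(−Eᵢ/kT) = e^(−0.20472) + e^(−2.6575) + e^(−4.2520) = 0.81488 + 0.070123 + 0.014236 = 0.89924.
F = −kT ln Z = −0.0508 × ln(0.89924) = −0.0508 × -0.10621 = 0.00540 eV.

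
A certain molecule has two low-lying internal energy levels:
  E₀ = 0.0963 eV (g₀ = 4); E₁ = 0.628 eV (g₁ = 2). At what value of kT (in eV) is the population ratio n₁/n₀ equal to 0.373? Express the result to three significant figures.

n₁/n₀ = (g₁/g₀) exp[−(E₁−E₀)/kT] = 0.373.
⇒ (E₁−E₀)/kT = ln((2/4)/0.373) = ln(1.3405) = 0.29304.
kT = 0.5317 eV / 0.29304 = 1.81 eV.

1.81 eV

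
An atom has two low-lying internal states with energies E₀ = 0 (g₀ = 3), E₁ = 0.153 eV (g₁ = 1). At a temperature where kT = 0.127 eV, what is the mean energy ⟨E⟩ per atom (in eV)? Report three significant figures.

Eᵢ/kT = 0, 1.2047.
Z = Σ gᵢe^(−Eᵢ/kT) = 3·e^(−0) + 1·e^(−1.2047) = 3.0000 + 0.29978 = 3.2998.
⟨E⟩ = Σ Eᵢ gᵢe^(−Eᵢ/kT) / Z = (0·3.0000 + 0.153·0.29978) / 3.2998 = 0.0139 eV.

0.0139 eV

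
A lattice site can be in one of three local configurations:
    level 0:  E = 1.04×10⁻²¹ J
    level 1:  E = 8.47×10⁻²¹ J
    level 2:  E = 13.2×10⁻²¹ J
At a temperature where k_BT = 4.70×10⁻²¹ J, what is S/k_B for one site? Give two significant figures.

Eᵢ/kT = 0.2213, 1.802, 2.809.
Z = Σ e^(−Eᵢ/kT) = e^(−0.2213) + e^(−1.802) + e^(−2.809) = 0.8015 + 0.1650 + 0.06027 = 1.027.
⟨E⟩ = Σ EᵢPᵢ = 2.947 ×10⁻²¹ J.
S/k_B = ln Z + ⟨E⟩/kT = ln(1.027) + 2.947/4.70 = 0.02664 + 0.6270 = 0.65.

0.65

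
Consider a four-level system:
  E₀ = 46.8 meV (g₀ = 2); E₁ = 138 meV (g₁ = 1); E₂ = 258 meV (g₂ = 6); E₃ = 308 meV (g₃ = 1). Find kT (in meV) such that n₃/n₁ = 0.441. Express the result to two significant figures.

210 meV

n₃/n₁ = (g₃/g₁) exp[−(E₃−E₁)/kT] = 0.441.
⇒ (E₃−E₁)/kT = ln((1/1)/0.441) = ln(2.268) = 0.8189.
kT = 170 meV / 0.8189 = 210 meV.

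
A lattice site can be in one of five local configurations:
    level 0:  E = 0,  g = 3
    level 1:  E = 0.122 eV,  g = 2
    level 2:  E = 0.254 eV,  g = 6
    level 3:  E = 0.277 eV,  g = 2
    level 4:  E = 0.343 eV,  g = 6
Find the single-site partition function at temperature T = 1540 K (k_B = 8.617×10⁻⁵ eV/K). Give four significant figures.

k_BT = 8.617×10⁻⁵ × 1540 K = 0.132702 eV.
Eᵢ/kT = 0, 0.919353, 1.91406, 2.08738, 2.58474.
Z = Σ gᵢe^(−Eᵢ/kT) = 3·e^(−0) + 2·e^(−0.919353) + 6·e^(−1.91406) + 2·e^(−2.08738) + 6·e^(−2.58474) = 3.00000 + 0.797554 + 0.884882 + 0.248023 + 0.452494 = 5.38295.

Z = 5.383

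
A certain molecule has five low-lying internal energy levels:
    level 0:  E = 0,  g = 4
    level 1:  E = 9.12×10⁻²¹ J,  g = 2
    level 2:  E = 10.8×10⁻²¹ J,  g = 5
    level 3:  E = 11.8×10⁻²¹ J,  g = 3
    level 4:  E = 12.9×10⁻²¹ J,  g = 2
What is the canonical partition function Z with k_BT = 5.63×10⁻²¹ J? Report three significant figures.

Z = 5.70

Eᵢ/kT = 0, 1.6199, 1.9183, 2.0959, 2.2913.
Z = Σ gᵢe^(−Eᵢ/kT) = 4·e^(−0) + 2·e^(−1.6199) + 5·e^(−1.9183) + 3·e^(−2.0959) + 2·e^(−2.2913) = 4.0000 + 0.39584 + 0.73428 + 0.36888 + 0.20227 = 5.7013.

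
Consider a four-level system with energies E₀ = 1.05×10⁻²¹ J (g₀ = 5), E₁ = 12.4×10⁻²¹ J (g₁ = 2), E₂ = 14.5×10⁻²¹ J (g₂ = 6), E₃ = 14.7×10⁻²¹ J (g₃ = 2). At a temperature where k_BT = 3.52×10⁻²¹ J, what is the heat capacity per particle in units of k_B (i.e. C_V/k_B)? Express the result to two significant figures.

Eᵢ/kT = 0.2983, 3.523, 4.119, 4.176.
Z = Σ gᵢe^(−Eᵢ/kT) = 5·e^(−0.2983) + 2·e^(−3.523) + 6·e^(−4.119) + 2·e^(−4.176) = 3.710 + 0.05902 + 0.09756 + 0.03072 = 3.897.
⟨E⟩ = 1.666, ⟨E²⟩ = 10.35.
C_V/k_B = (⟨E²⟩ − ⟨E⟩²)/(kT)² = (10.35 − 2.776)/12.39 = 0.61.

0.61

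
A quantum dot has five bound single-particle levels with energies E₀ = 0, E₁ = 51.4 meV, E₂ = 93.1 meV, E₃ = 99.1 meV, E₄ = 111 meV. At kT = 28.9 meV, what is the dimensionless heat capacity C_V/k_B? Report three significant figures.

Eᵢ/kT = 0, 1.7785, 3.2215, 3.4291, 3.8408.
Z = Σ e^(−Eᵢ/kT) = e^(−0) + e^(−1.7785) + e^(−3.2215) + e^(−3.4291) + e^(−3.8408) = 1.0000 + 0.16889 + 0.039895 + 0.032416 + 0.021476 = 1.2627.
⟨E⟩ = 14.248 meV, ⟨E²⟩ = 1088.9 meV².
C_V/k_B = (⟨E²⟩ − ⟨E⟩²)/(kT)² = (1088.9 − 203.01)/835.21 = 1.06.

1.06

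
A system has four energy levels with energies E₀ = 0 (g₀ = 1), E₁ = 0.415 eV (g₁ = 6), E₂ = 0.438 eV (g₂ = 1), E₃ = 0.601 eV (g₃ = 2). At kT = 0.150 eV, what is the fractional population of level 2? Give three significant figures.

Eᵢ/kT = 0, 2.7667, 2.9200, 4.0067.
Z = Σ gᵢe^(−Eᵢ/kT) = 1·e^(−0) + 6·e^(−2.7667) + 1·e^(−2.9200) + 2·e^(−4.0067) = 1.0000 + 0.37721 + 0.053934 + 0.036387 = 1.4675.
P₂ = g₂ e^(−E₂/kT) / Z = 0.053934/1.4675 = 0.0368.

0.0368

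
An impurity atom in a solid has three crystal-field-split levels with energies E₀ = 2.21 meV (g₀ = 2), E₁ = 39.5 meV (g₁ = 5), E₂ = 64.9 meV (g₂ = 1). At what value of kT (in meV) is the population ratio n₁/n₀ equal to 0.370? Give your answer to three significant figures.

n₁/n₀ = (g₁/g₀) exp[−(E₁−E₀)/kT] = 0.370.
⇒ (E₁−E₀)/kT = ln((5/2)/0.370) = ln(6.7568) = 1.9105.
kT = 37.29 meV / 1.9105 = 19.5 meV.

19.5 meV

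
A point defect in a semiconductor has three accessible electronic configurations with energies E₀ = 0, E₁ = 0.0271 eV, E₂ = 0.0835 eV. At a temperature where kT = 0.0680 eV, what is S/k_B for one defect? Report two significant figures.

Eᵢ/kT = 0, 0.3985, 1.228.
Z = Σ e^(−Eᵢ/kT) = e^(−0) + e^(−0.3985) + e^(−1.228) = 1.000 + 0.6713 + 0.2929 = 1.964.
⟨E⟩ = Σ EᵢPᵢ = 0.02172 eV.
S/k_B = ln Z + ⟨E⟩/kT = ln(1.964) + 0.02172/0.0680 = 0.6750 + 0.3194 = 0.99.

0.99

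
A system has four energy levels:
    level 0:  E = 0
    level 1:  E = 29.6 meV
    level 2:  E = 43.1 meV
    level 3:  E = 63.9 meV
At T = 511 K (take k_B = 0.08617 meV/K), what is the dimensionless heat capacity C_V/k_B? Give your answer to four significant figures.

k_BT = 0.08617 × 511 K = 44.0329 meV.
Eᵢ/kT = 0, 0.672225, 0.978814, 1.45119.
Z = Σ e^(−Eᵢ/kT) = e^(−0) + e^(−0.672225) + e^(−0.978814) + e^(−1.45119) = 1.00000 + 0.510571 + 0.375756 + 0.234291 = 2.12062.
⟨E⟩ = 21.8234 meV, ⟨E²⟩ = 991.224 meV².
C_V/k_B = (⟨E²⟩ − ⟨E⟩²)/(kT)² = (991.224 − 476.261)/1938.90 = 0.2656.

0.2656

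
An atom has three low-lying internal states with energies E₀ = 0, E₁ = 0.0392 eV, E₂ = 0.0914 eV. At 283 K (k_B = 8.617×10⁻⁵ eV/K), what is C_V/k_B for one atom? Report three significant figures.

0.581

k_BT = 8.617×10⁻⁵ × 283 K = 0.024386 eV.
Eᵢ/kT = 0, 1.6075, 3.7481.
Z = Σ e^(−Eᵢ/kT) = e^(−0) + e^(−1.6075) + e^(−3.7481) = 1.0000 + 0.20039 + 0.023562 = 1.2240.
⟨E⟩ = 0.0081772 eV, ⟨E²⟩ = 0.00041239 eV².
C_V/k_B = (⟨E²⟩ − ⟨E⟩²)/(kT)² = (0.00041239 − 0.000066867)/0.00059468 = 0.581.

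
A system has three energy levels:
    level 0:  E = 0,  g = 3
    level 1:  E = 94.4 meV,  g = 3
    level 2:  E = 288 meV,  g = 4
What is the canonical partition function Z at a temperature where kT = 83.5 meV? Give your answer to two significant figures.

Eᵢ/kT = 0, 1.131, 3.449.
Z = Σ gᵢe^(−Eᵢ/kT) = 3·e^(−0) + 3·e^(−1.131) + 4·e^(−3.449) = 3.000 + 0.9681 + 0.1271 = 4.095.

Z = 4.1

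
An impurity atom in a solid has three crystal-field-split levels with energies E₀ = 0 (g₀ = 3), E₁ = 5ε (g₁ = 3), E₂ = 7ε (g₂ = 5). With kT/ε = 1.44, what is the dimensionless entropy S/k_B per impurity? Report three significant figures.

Eᵢ/kT = 0, 3.4722, 4.8611.
Z = Σ gᵢe^(−Eᵢ/kT) = 3·e^(−0) + 3·e^(−3.4722) + 5·e^(−4.8611) = 3.0000 + 0.093146 + 0.038710 = 3.1319.
⟨E⟩ = Σ EᵢPᵢ = 0.23522 ε.
S/k_B = ln Z + ⟨E⟩/kT = ln(3.1319) + 0.23522/1.44 = 1.1416 + 0.16335 = 1.30.

1.30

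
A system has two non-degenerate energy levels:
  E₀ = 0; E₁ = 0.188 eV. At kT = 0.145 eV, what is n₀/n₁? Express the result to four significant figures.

n₀/n₁ = exp[−(E₀−E₁)/kT] = exp(−(-0.188 eV)/(0.145 eV)) = exp(1.29655) = 3.657.

3.657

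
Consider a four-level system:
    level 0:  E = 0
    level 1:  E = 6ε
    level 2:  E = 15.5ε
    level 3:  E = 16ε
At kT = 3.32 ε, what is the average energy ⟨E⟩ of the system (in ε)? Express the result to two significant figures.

Eᵢ/kT = 0, 1.807, 4.669, 4.819.
Z = Σ e^(−Eᵢ/kT) = e^(−0) + e^(−1.807) + e^(−4.669) + e^(−4.819) = 1.000 + 0.1641 + 0.009382 + 0.008075 = 1.182.
⟨E⟩ = Σ Eᵢ e^(−Eᵢ/kT) / Z = (0·1.000 + 6·0.1641 + 15.5·0.009382 + 16·0.008075) / 1.182 = 1.1 ε.

1.1 ε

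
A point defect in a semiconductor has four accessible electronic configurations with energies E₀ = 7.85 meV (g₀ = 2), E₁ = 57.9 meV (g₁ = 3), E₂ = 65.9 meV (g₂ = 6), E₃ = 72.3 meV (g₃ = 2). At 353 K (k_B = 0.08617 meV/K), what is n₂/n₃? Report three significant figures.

3.70

k_BT = 0.08617 × 353 K = 30.418 meV.
n₂/n₃ = (g₂/g₃) exp[−(E₂−E₃)/kT] = (6/2) × exp(−(-6.4 meV)/(30.418 meV)) = (6/2) × exp(0.21040) = 3.70.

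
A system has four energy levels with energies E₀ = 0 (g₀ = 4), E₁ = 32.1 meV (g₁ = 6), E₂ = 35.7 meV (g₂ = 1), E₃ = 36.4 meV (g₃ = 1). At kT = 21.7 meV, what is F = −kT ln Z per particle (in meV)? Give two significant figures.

-38 meV

Eᵢ/kT = 0, 1.479, 1.645, 1.677.
Z = Σ gᵢe^(−Eᵢ/kT) = 4·e^(−0) + 6·e^(−1.479) + 1·e^(−1.645) + 1·e^(−1.677) = 4.000 + 1.367 + 0.1930 + 0.1869 = 5.747.
F = −kT ln Z = −21.7 × ln(5.747) = −21.7 × 1.749 = -38 meV.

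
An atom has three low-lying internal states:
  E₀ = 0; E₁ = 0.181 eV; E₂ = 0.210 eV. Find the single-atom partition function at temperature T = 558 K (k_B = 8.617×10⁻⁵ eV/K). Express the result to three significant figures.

Z = 1.04

k_BT = 8.617×10⁻⁵ × 558 K = 0.048083 eV.
Eᵢ/kT = 0, 3.7643, 4.3674.
Z = Σ e^(−Eᵢ/kT) = e^(−0) + e^(−3.7643) + e^(−4.3674) = 1.0000 + 0.023184 + 0.012684 = 1.0359.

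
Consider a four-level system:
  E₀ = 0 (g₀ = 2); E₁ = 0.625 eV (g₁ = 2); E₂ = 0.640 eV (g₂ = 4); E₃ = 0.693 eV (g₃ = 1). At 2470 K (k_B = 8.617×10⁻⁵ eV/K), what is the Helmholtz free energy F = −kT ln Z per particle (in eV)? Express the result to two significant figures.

-0.18 eV

k_BT = 8.617×10⁻⁵ × 2470 K = 0.2128 eV.
Eᵢ/kT = 0, 2.937, 3.008, 3.257.
Z = Σ gᵢe^(−Eᵢ/kT) = 2·e^(−0) + 2·e^(−2.937) + 4·e^(−3.008) + 1·e^(−3.257) = 2.000 + 0.1060 + 0.1976 + 0.03850 = 2.342.
F = −kT ln Z = −0.2128 × ln(2.342) = −0.2128 × 0.8510 = -0.18 eV.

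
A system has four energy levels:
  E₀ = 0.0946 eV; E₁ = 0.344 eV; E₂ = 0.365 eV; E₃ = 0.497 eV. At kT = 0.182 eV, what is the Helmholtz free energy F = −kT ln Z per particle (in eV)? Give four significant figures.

Eᵢ/kT = 0.519780, 1.89011, 2.00549, 2.73077.
Z = Σ e^(−Eᵢ/kT) = e^(−0.519780) + e^(−1.89011) + e^(−2.00549) + e^(−2.73077) = 0.594651 + 0.151055 + 0.134594 + 0.0651691 = 0.945469.
F = −kT ln Z = −0.182 × ln(0.945469) = −0.182 × -0.0560742 = 0.01021 eV.

0.01021 eV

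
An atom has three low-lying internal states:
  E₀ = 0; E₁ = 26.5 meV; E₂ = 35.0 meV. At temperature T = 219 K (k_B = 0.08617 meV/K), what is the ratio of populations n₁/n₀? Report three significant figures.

0.246

k_BT = 0.08617 × 219 K = 18.871 meV.
n₁/n₀ = exp[−(E₁−E₀)/kT] = exp(−(26.5 meV)/(18.871 meV)) = exp(-1.4043) = 0.246.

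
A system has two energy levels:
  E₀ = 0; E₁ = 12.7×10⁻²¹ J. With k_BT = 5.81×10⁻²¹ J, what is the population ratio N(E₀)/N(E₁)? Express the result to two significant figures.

n₀/n₁ = exp[−(E₀−E₁)/kT] = exp(−(-12.7 ×10⁻²¹ J)/(5.81 ×10⁻²¹ J)) = exp(2.186) = 8.9.

8.9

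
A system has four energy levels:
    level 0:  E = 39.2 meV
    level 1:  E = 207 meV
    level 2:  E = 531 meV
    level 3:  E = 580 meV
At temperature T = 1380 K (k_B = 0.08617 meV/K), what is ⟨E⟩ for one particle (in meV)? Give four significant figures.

k_BT = 0.08617 × 1380 K = 118.915 meV.
Eᵢ/kT = 0.329647, 1.74074, 4.46537, 4.87743.
Z = Σ e^(−Eᵢ/kT) = e^(−0.329647) + e^(−1.74074) + e^(−4.46537) + e^(−4.87743) = 0.719178 + 0.175391 + 0.0115004 + 0.00761656 = 0.913686.
⟨E⟩ = Σ Eᵢ e^(−Eᵢ/kT) / Z = (39.2·0.719178 + 207·0.175391 + 531·0.0115004 + 580·0.00761656) / 0.913686 = 82.11 meV.

82.11 meV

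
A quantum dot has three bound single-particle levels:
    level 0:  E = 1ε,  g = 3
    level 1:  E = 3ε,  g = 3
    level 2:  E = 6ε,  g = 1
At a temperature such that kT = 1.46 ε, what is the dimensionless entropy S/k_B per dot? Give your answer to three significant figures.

Eᵢ/kT = 0.68493, 2.0548, 4.1096.
Z = Σ gᵢe^(−Eᵢ/kT) = 3·e^(−0.68493) + 3·e^(−2.0548) + 1·e^(−4.1096) = 1.5124 + 0.38436 + 0.016414 = 1.9132.
⟨E⟩ = Σ EᵢPᵢ = 1.4447 ε.
S/k_B = ln Z + ⟨E⟩/kT = ln(1.9132) + 1.4447/1.46 = 0.64878 + 0.98952 = 1.64.

1.64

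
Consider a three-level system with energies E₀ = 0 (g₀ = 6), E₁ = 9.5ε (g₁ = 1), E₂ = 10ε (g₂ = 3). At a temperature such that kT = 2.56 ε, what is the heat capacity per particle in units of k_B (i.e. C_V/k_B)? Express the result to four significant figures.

0.2038

Eᵢ/kT = 0, 3.71094, 3.90625.
Z = Σ gᵢe^(−Eᵢ/kT) = 6·e^(−0) + 1·e^(−3.71094) + 3·e^(−3.90625) = 6.00000 + 0.0244545 + 0.0603474 = 6.08480.
⟨E⟩ = 0.137357 ε, ⟨E²⟩ = 1.35448 ε².
C_V/k_B = (⟨E²⟩ − ⟨E⟩²)/(kT)² = (1.35448 − 0.0188669)/6.55360 = 0.2038.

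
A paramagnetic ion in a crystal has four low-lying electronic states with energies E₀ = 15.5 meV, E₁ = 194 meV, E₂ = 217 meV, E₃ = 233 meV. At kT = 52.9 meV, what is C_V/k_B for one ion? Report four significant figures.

Eᵢ/kT = 0.293006, 3.66730, 4.10208, 4.40454.
Z = Σ e^(−Eᵢ/kT) = e^(−0.293006) + e^(−3.66730) + e^(−4.10208) + e^(−4.40454) = 0.746018 + 0.0255453 + 0.0165382 + 0.0122217 = 0.800323.
⟨E⟩ = 28.6828 meV, ⟨E²⟩ = 3227.35 meV².
C_V/k_B = (⟨E²⟩ − ⟨E⟩²)/(kT)² = (3227.35 − 822.703)/2798.41 = 0.8593.

0.8593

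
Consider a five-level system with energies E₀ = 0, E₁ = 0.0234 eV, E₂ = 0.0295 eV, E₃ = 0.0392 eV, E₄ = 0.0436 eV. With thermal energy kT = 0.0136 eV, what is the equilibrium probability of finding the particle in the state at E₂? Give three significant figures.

0.0822

Eᵢ/kT = 0, 1.7206, 2.1691, 2.8824, 3.2059.
Z = Σ e^(−Eᵢ/kT) = e^(−0) + e^(−1.7206) + e^(−2.1691) + e^(−2.8824) + e^(−3.2059) = 1.0000 + 0.17896 + 0.11428 + 0.056000 + 0.040522 = 1.3898.
P₂ = e^(−E₂/kT) / Z = 0.11428/1.3898 = 0.0822.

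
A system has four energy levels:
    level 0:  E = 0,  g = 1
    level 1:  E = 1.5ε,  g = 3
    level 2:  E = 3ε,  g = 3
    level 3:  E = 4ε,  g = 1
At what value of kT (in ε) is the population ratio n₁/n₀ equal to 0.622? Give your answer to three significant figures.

0.953 ε

n₁/n₀ = (g₁/g₀) exp[−(E₁−E₀)/kT] = 0.622.
⇒ (E₁−E₀)/kT = ln((3/1)/0.622) = ln(4.8232) = 1.5734.
kT = 1.5ε / 1.5734 = 0.953 ε.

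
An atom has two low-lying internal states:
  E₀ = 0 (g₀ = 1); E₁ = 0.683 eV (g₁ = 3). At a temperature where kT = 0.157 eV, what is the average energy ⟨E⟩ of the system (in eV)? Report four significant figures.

Eᵢ/kT = 0, 4.35032.
Z = Σ gᵢe^(−Eᵢ/kT) = 1·e^(−0) + 3·e^(−4.35032) = 1.00000 + 0.0387080 = 1.03871.
⟨E⟩ = Σ Eᵢ gᵢe^(−Eᵢ/kT) / Z = (0·1.00000 + 0.683·0.0387080) / 1.03871 = 0.02545 eV.

0.02545 eV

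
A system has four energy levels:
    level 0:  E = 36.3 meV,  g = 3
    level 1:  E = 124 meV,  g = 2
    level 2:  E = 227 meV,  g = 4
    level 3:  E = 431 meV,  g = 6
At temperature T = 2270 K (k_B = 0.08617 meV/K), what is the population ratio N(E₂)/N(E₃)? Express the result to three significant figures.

1.89

k_BT = 0.08617 × 2270 K = 195.61 meV.
n₂/n₃ = (g₂/g₃) exp[−(E₂−E₃)/kT] = (4/6) × exp(−(-204 meV)/(195.61 meV)) = (4/6) × exp(1.0429) = 1.89.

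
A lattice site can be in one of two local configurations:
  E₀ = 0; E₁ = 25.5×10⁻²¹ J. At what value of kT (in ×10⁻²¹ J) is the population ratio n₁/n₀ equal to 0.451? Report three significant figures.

n₁/n₀ = exp[−(E₁−E₀)/kT] = 0.451.
⇒ (E₁−E₀)/kT = ln(1/0.451) = ln(2.2173) = 0.79629.
kT = 25.5 ×10⁻²¹ J / 0.79629 = 32.0 ×10⁻²¹ J.

32.0 ×10⁻²¹ J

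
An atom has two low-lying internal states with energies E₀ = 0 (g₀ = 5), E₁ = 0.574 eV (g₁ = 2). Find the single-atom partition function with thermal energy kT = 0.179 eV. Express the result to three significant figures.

Z = 5.08

Eᵢ/kT = 0, 3.2067.
Z = Σ gᵢe^(−Eᵢ/kT) = 5·e^(−0) + 2·e^(−3.2067) = 5.0000 + 0.080980 = 5.0810.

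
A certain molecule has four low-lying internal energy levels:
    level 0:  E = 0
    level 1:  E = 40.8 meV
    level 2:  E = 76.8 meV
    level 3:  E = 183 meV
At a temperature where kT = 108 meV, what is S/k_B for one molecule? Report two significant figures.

1.2

Eᵢ/kT = 0, 0.3778, 0.7111, 1.694.
Z = Σ e^(−Eᵢ/kT) = e^(−0) + e^(−0.3778) + e^(−0.7111) + e^(−1.694) = 1.000 + 0.6854 + 0.4911 + 0.1838 = 2.360.
⟨E⟩ = Σ EᵢPᵢ = 42.08 meV.
S/k_B = ln Z + ⟨E⟩/kT = ln(2.360) + 42.08/108 = 0.8587 + 0.3896 = 1.2.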